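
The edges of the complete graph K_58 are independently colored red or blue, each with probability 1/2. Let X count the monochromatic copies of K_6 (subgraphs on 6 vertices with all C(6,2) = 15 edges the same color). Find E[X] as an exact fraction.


Let X = Σ_S X_S over the C(58, 6) = 40475358 subsets S of size 6, where X_S = 1 if the K_6 on S is monochromatic.
For a fixed S, the K_6 on S has C(6, 2) = 15 edges. P[all 15 edges red] = (1/2)^15, and likewise for blue, so P[monochromatic] = 2·(1/2)^15 = 2^{1 − 15} = 1/16384.
By linearity: E[X] = C(58, 6) · 2^{1 − 15} = 40475358 · 1/16384 = 20237679/8192.
Numerically: E[X] ≈ 2470.4198.

E[X] = C(58,6)·2^(1−C(6,2)) = 20237679/8192 ≈ 2470.4198.


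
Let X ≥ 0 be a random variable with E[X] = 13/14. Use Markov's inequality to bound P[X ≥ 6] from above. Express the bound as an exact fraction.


μ = E[X] = 13/14, a = 6.
Markov: P[X ≥ 6] ≤ μ/a = (13/14)/6 = 13/84.
Numerically: ≈ 0.155.
(Since a = 6 > μ = 0.929, the bound 13/84 is < 1 and informative.)

P[X ≥ 6] ≤ 13/84 ≈ 0.155.


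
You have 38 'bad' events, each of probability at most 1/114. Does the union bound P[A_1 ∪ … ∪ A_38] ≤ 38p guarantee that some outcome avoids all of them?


Union bound: P[∪_{i=1}^{38} A_i] ≤ Σ_i P[A_i] ≤ 38·p = 38·(1/114) = 1/3.
Numerically: 1/3 ≈ 0.33333.
Is 1/3 < 1? YES.
Since P[∪ A_i] ≤ 1/3 < 1, the complement has P[∩ A_i^c] ≥ 1 − 1/3 = 2/3 > 0, so some outcome avoids every A_i.

38·p = 1/3 ≈ 0.33333; existence CERTIFIED by the union bound.


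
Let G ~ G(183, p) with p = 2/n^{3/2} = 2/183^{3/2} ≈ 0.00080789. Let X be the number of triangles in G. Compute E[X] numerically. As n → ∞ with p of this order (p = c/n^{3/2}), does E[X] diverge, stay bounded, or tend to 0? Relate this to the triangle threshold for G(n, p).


Number of potential triangles: C(183, 3) = 1004731.
Each occurs with probability p³ ≈ (0.00080789)³ ≈ 5.2730281e-10.
By linearity: E[X] = C(183, 3)·p³ ≈ 1004731 · 5.2730281e-10 ≈ 0.00053.
Since α = 3/2 > 1, p = c/n^{3/2} = o(1/n) is below the triangle threshold p ~ 1/n. Asymptotically E[X] ~ (c³/6)·n^{3(1−α)} = (2³/6)·n^{-1.5} → 0, so by Markov's inequality G has no triangles w.h.p.

E[X] ≈ 0.00053; in regime p = Θ(1/n^{3/2}) E[X] tends to 0 (below the triangle threshold p ~ 1/n).


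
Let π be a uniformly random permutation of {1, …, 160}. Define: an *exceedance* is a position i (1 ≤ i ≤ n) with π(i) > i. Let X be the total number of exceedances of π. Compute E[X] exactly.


Write X = Σ_{i=1}^{160} X_i, where X_i = 1_{π(i) > i}.
For each fixed i, π(i) is uniform over {1, …, 160} (marginal of a uniform permutation), so P[π(i) > i] = (n − i)/n. Summing: Σ_{i=1}^{160} (n − i)/n = (0 + 1 + … + 159)/160 = 160(160 − 1)/(2·160) = (160 − 1)/2.
Hence E[X] = Σ_{i=1}^{160} (160 − i)/160 = 159/2 ≈ 79.5000.

E[X] = 159/2 = 79.5000.


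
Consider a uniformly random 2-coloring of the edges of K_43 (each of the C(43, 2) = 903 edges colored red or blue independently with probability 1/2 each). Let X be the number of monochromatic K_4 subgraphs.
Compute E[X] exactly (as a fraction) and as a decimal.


Let X = Σ_S X_S over the C(43, 4) = 123410 subsets S of size 4, where X_S = 1 if the K_4 on S is monochromatic.
For a fixed S, the K_4 on S has C(4, 2) = 6 edges. P[all 6 edges red] = (1/2)^6, and likewise for blue, so P[monochromatic] = 2·(1/2)^6 = 2^{1 − 6} = 1/32.
By linearity of expectation: E[X] = C(43, 4) · 2^{1 − 6} = 123410 · 1/32 = 61705/16.
Numerically: E[X] ≈ 3856.562500.

E[X] = C(43,4)·2^(1−C(4,2)) = 61705/16 ≈ 3856.562500.


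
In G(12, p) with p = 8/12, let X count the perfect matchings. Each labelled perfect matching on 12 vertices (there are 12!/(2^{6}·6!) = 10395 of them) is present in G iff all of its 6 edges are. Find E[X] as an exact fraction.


K_12 has 12!/(2^{6}·6!) = 10395 labelled perfect matchings.
For each such perfect matching H, let X_H = 1 if all 6 edges of H are present in G. Then P[X_H = 1] = p^{6} = (2/3)^{6} = 64/729.
By linearity: E[X] = Σ_H E[X_H] = 10395 · p^{6} = 10395 · 64/729 = 24640/27.
Numerically: E[X] ≈ 912.59.

E[X] = 10395 · (2/3)^{6} = 24640/27 ≈ 912.59.


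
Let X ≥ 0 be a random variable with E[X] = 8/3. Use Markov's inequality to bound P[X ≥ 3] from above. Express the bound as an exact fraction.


μ = E[X] = 8/3, a = 3.
Markov: P[X ≥ 3] ≤ μ/a = (8/3)/3 = 8/9.
Numerically: ≈ 0.889.
(Since a = 3 > μ = 2.667, the bound 8/9 is < 1 and informative.)

P[X ≥ 3] ≤ 8/9 ≈ 0.889.


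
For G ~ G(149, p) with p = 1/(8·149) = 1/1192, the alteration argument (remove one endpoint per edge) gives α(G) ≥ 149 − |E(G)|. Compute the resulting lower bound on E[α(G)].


E[|E(G)|] = C(149, 2)·p = 11026 · (1/1192) = 37/4.
E[α(G)] ≥ n − E[|E(G)|] = 149 − 37/4 = 559/4.
Numerically: ≈ 139.750.
(This is only a lower bound; the true E[α(G)] may be larger.)

E[α(G)] ≥ 559/4 ≈ 139.750.


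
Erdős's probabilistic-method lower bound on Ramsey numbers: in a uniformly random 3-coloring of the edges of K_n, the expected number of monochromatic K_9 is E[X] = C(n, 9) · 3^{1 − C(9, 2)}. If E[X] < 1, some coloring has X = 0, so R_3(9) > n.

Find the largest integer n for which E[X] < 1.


We need C(n, 9) · 3^{1 − 36} < 1, i.e. C(n, 9) < 3^{36 − 1} = 50031545098999707.
Check values of n near the boundary:
  n = 295: C(295, 9) = 41221140106119260; 41221140106119260 < 50031545098999707? YES
  n = 296: C(296, 9) = 42513789098994080; 42513789098994080 < 50031545098999707? YES
  n = 297: C(297, 9) = 43842345008337645; 43842345008337645 < 50031545098999707? YES
  n = 298: C(298, 9) = 45207677551849890; 45207677551849890 < 50031545098999707? YES
  n = 299: C(299, 9) = 46610674441390059; 46610674441390059 < 50031545098999707? YES
  n = 300: C(300, 9) = 48052241692154700; 48052241692154700 < 50031545098999707? YES
  n = 301: C(301, 9) = 49533303936090975; 49533303936090975 < 50031545098999707? YES
  n = 302: C(302, 9) = 51054804739588650; 51054804739588650 < 50031545098999707? NO
  n = 303: C(303, 9) = 52617706925494425; 52617706925494425 < 50031545098999707? NO
  n = 304: C(304, 9) = 54222992899492560; 54222992899492560 < 50031545098999707? NO
The largest n with C(n, 9) < 50031545098999707 is n = 301 (where E[X] = 16511101312030325/16677181699666569 ≈ 0.99004). Hence R_3(9) > 301, i.e. R_3(9) ≥ 302.

Largest n = 301; hence R_3(9) > 301.


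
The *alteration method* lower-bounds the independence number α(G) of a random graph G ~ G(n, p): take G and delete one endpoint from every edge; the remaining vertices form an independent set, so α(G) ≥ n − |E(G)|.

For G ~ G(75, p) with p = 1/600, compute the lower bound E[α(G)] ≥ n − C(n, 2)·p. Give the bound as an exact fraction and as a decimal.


E[|E(G)|] = C(75, 2)·p = 2775 · (1/600) = 37/8.
E[α(G)] ≥ n − E[|E(G)|] = 75 − 37/8 = 563/8.
Numerically: ≈ 70.3750.
(This is only a lower bound; the true E[α(G)] may be larger.)

E[α(G)] ≥ 563/8 ≈ 70.3750.


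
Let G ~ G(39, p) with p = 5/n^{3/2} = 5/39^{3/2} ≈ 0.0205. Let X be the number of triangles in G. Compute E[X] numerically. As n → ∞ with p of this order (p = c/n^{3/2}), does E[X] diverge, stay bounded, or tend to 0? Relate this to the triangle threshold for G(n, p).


Number of potential triangles: C(39, 3) = 9139.
Each occurs with probability p³ ≈ (0.0205)³ ≈ 8.65206e-06.
By linearity: E[X] = C(39, 3)·p³ ≈ 9139 · 8.65206e-06 ≈ 0.079.
Since α = 3/2 > 1, p = c/n^{3/2} = o(1/n) is below the triangle threshold p ~ 1/n. Asymptotically E[X] ~ (c³/6)·n^{3(1−α)} = (5³/6)·n^{-1.5} → 0, so by Markov's inequality G has no triangles w.h.p.

E[X] ≈ 0.079; in regime p = Θ(1/n^{3/2}) E[X] tends to 0 (below the triangle threshold p ~ 1/n).


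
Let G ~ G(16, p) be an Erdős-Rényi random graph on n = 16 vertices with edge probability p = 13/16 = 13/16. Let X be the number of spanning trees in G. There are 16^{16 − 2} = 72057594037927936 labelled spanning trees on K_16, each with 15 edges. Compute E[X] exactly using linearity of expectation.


K_16 has 16^{16 − 2} = 72057594037927936 labelled spanning trees.
For each such spanning tree H, let X_H = 1 if all 15 edges of H are present in G. Then P[X_H = 1] = p^{15} = (13/16)^{15} = 51185893014090757/1152921504606846976.
Summing the indicators: E[X] = Σ_H E[X_H] = 72057594037927936 · p^{15} = 72057594037927936 · 51185893014090757/1152921504606846976 = 51185893014090757/16.
Numerically: E[X] ≈ 3.2e+15.

E[X] = 72057594037927936 · (13/16)^{15} = 51185893014090757/16 ≈ 3.2e+15.


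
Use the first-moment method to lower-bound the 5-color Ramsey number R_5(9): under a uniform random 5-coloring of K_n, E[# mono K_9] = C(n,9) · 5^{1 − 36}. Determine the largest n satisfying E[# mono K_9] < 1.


We need C(n, 9) · 5^{1 − 36} < 1, i.e. C(n, 9) < 5^{36 − 1} = 2910383045673370361328125.
Check values of n near the boundary:
  n = 2166: C(2166, 9) = 2844037944203015677277940; 2844037944203015677277940 < 2910383045673370361328125? YES
  n = 2167: C(2167, 9) = 2855899084841489792706810; 2855899084841489792706810 < 2910383045673370361328125? YES
  n = 2168: C(2168, 9) = 2867804175977929537095120; 2867804175977929537095120 < 2910383045673370361328125? YES
  n = 2169: C(2169, 9) = 2879753360044504243499683; 2879753360044504243499683 < 2910383045673370361328125? YES
  n = 2170: C(2170, 9) = 2891746779868845075610510; 2891746779868845075610510 < 2910383045673370361328125? YES
  n = 2171: C(2171, 9) = 2903784578674959601827205; 2903784578674959601827205 < 2910383045673370361328125? YES
  n = 2172: C(2172, 9) = 2915866900084148060642020; 2915866900084148060642020 < 2910383045673370361328125? NO
  n = 2173: C(2173, 9) = 2927993888115921319674265; 2927993888115921319674265 < 2910383045673370361328125? NO
The largest n with C(n, 9) < 2910383045673370361328125 is n = 2171 (where E[X] = 580756915734991920365441/582076609134674072265625 ≈ 0.998). Hence R_5(9) > 2171, i.e. R_5(9) ≥ 2172.

Largest n = 2171; hence R_5(9) > 2171.


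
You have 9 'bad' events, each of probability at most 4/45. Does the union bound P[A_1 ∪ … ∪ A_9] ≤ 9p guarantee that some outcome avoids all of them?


Union bound: P[∪_{i=1}^{9} A_i] ≤ Σ_i P[A_i] ≤ 9·p = 9·(4/45) = 4/5.
Numerically: 4/5 ≈ 0.800000.
Is 4/5 < 1? YES.
Since P[∪ A_i] ≤ 4/5 < 1, the complement has P[∩ A_i^c] ≥ 1 − 4/5 = 1/5 > 0, so some outcome avoids every A_i.

9·p = 4/5 ≈ 0.800000; existence CERTIFIED by the union bound.


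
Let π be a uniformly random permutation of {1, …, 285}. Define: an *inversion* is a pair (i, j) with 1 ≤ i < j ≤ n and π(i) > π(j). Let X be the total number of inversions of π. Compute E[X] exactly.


Write X = Σ X_I over the C(285, 2) = 40470 pairs i < j, with X_I the indicator of one inversion.
There are 40470 indicators.
For each fixed pair i < j, the values π(i) and π(j) are two distinct elements of {1, …, 285} in uniformly random order; by symmetry P[π(i) > π(j)] = 1/2.
By linearity: E[X] = 40470 · (1/2) = C(285, 2) · (1/2) = 40470/2 = 20235 ≈ 20235.0000.

E[X] = 20235 = 20235.0000.


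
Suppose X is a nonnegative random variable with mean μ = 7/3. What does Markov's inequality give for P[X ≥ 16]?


μ = E[X] = 7/3, a = 16.
Markov: P[X ≥ 16] ≤ μ/a = (7/3)/16 = 7/48.
Numerically: ≈ 0.146.
(Since a = 16 > μ = 2.333, the bound 7/48 is < 1 and informative.)

P[X ≥ 16] ≤ 7/48 ≈ 0.146.


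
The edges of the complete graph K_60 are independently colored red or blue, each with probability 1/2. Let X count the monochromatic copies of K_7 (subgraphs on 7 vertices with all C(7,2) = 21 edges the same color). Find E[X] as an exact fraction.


Let X = Σ_S X_S over the C(60, 7) = 386206920 subsets S of size 7, where X_S = 1 if the K_7 on S is monochromatic.
For a fixed S, the K_7 on S has C(7, 2) = 21 edges. P[all 21 edges red] = (1/2)^21, and likewise for blue, so P[monochromatic] = 2·(1/2)^21 = 2^{1 − 21} = 1/1048576.
By linearity of expectation: E[X] = C(60, 7) · 2^{1 − 21} = 386206920 · 1/1048576 = 48275865/131072.
Numerically: E[X] ≈ 368.316.

E[X] = C(60,7)·2^(1−C(7,2)) = 48275865/131072 ≈ 368.316.


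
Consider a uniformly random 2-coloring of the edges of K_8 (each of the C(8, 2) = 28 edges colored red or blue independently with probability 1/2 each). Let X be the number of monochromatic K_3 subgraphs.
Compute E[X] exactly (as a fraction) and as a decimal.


Let X = Σ_S X_S over the C(8, 3) = 56 subsets S of size 3, where X_S = 1 if the K_3 on S is monochromatic.
For a fixed S, the K_3 on S has C(3, 2) = 3 edges. P[all 3 edges red] = (1/2)^3, and likewise for blue, so P[monochromatic] = 2·(1/2)^3 = 2^{1 − 3} = 1/4.
By linearity of expectation: E[X] = C(8, 3) · 2^{1 − 3} = 56 · 1/4 = 14.
Numerically: E[X] ≈ 14.0000.

E[X] = C(8,3)·2^(1−C(3,2)) = 14 ≈ 14.0000.


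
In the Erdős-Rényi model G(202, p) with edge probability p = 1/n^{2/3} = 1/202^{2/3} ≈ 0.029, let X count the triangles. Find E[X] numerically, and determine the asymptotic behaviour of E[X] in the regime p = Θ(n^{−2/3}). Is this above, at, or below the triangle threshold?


Number of potential triangles: C(202, 3) = 1353400.
Each occurs with probability p³ ≈ (0.029)³ ≈ 2.45074e-05.
By linearity: E[X] = C(202, 3)·p³ ≈ 1353400 · 2.45074e-05 ≈ 33.168.
Since α = 2/3 < 1, p = c/n^{2/3} ≫ 1/n is above the triangle threshold p ~ 1/n. Asymptotically E[X] ~ (c³/6)·n^{3(1−α)} = (1³/6)·n^{1} → ∞; triangles are abundant w.h.p.

E[X] ≈ 33.168; in regime p = Θ(1/n^{2/3}) E[X] diverges (above the triangle threshold p ~ 1/n).


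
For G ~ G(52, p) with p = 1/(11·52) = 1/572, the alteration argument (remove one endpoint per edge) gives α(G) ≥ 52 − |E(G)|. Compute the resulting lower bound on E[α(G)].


E[|E(G)|] = C(52, 2)·p = 1326 · (1/572) = 51/22.
E[α(G)] ≥ n − E[|E(G)|] = 52 − 51/22 = 1093/22.
Numerically: ≈ 49.68182.
(This is only a lower bound; the true E[α(G)] may be larger.)

E[α(G)] ≥ 1093/22 ≈ 49.68182.


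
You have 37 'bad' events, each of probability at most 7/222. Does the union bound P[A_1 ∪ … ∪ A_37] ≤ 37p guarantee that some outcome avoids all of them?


Union bound: P[∪_{i=1}^{37} A_i] ≤ Σ_i P[A_i] ≤ 37·p = 37·(7/222) = 7/6.
Numerically: 7/6 ≈ 1.16667.
Is 7/6 < 1? NO.
Since the bound 7/6 is ≥ 1, the union bound is uninformative here; it does NOT by itself certify existence.

37·p = 7/6 ≈ 1.16667; existence NOT certified by the union bound.


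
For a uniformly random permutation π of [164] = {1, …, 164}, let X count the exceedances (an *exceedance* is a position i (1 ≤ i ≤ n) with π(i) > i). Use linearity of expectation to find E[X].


Write X = Σ_{i=1}^{164} X_i, where X_i = 1_{π(i) > i}.
For each fixed i, π(i) is uniform over {1, …, 164} (marginal of a uniform permutation), so P[π(i) > i] = (n − i)/n. Summing: Σ_{i=1}^{164} (n − i)/n = (0 + 1 + … + 163)/164 = 164(164 − 1)/(2·164) = (164 − 1)/2.
Hence E[X] = Σ_{i=1}^{164} (164 − i)/164 = 163/2 ≈ 81.500000.

E[X] = 163/2 = 81.500000.


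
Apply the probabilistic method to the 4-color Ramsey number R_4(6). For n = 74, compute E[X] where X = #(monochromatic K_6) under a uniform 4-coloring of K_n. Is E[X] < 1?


E[X] = C(74, 6) · 4^{1 − 15} = 185250786 · 4^{−14} = 185250786/268435456.
As a reduced fraction: E[X] = 92625393/134217728 ≈ 0.690113.
Is E[X] < 1? YES.
Since E[X] < 1, there exists a 4-coloring of K_{74} with no monochromatic K_6; hence R_4(6) > 74.

E[X] = 92625393/134217728 ≈ 0.690113; E[X] < 1, so R_4(6) > 74.


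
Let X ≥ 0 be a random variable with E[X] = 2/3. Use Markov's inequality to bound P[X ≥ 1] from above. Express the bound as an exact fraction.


μ = E[X] = 2/3, a = 1.
Markov: P[X ≥ 1] ≤ μ/a = (2/3)/1 = 2/3.
Numerically: ≈ 0.6667.
(Since a = 1 > μ = 0.6667, the bound 2/3 is < 1 and informative.)

P[X ≥ 1] ≤ 2/3 ≈ 0.6667.


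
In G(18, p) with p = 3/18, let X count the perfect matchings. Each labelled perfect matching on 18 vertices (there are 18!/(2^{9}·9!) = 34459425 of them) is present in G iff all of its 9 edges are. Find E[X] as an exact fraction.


K_18 has 18!/(2^{9}·9!) = 34459425 labelled perfect matchings.
For each such perfect matching H, let X_H = 1 if all 9 edges of H are present in G. Then P[X_H = 1] = p^{9} = (1/6)^{9} = 1/10077696.
By linearity of expectation: E[X] = Σ_H E[X_H] = 34459425 · p^{9} = 34459425 · 1/10077696 = 425425/124416.
Numerically: E[X] ≈ 3.419.

E[X] = 34459425 · (1/6)^{9} = 425425/124416 ≈ 3.419.


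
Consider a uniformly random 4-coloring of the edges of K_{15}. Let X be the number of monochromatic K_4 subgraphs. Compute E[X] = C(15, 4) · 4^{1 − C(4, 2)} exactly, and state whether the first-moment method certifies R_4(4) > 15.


E[X] = C(15, 4) · 4^{1 − 6} = 1365 · 4^{−5} = 1365/1024.
As a reduced fraction: E[X] = 1365/1024 ≈ 1.3330.
Is E[X] < 1? NO.
Since E[X] ≥ 1, the first-moment bound is inconclusive at n = 15; it does NOT by itself certify R_4(4) > 15.

E[X] = 1365/1024 ≈ 1.3330; E[X] ≥ 1; first-moment method inconclusive here.


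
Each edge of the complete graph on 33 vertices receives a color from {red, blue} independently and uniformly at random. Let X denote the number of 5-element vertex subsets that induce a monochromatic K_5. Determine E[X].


Let X = Σ_S X_S over the C(33, 5) = 237336 subsets S of size 5, where X_S = 1 if the K_5 on S is monochromatic.
For a fixed S, the K_5 on S has C(5, 2) = 10 edges. P[all 10 edges red] = (1/2)^10, and likewise for blue, so P[monochromatic] = 2·(1/2)^10 = 2^{1 − 10} = 1/512.
By linearity of expectation: E[X] = C(33, 5) · 2^{1 − 10} = 237336 · 1/512 = 29667/64.
Numerically: E[X] ≈ 463.54688.

E[X] = C(33,5)·2^(1−C(5,2)) = 29667/64 ≈ 463.54688.


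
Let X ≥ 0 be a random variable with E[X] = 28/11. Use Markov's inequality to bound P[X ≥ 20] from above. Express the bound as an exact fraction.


μ = E[X] = 28/11, a = 20.
Markov: P[X ≥ 20] ≤ μ/a = (28/11)/20 = 7/55.
Numerically: ≈ 0.1273.
(Since a = 20 > μ = 2.5455, the bound 7/55 is < 1 and informative.)

P[X ≥ 20] ≤ 7/55 ≈ 0.1273.


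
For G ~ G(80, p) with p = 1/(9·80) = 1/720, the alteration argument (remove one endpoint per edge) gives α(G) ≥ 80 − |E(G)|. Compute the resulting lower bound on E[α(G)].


E[|E(G)|] = C(80, 2)·p = 3160 · (1/720) = 79/18.
E[α(G)] ≥ n − E[|E(G)|] = 80 − 79/18 = 1361/18.
Numerically: ≈ 75.6111.
(This is only a lower bound; the true E[α(G)] may be larger.)

E[α(G)] ≥ 1361/18 ≈ 75.6111.


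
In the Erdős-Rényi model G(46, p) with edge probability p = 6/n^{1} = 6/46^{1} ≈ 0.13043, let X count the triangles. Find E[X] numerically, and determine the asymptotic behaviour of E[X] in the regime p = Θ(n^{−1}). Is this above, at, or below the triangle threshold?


Number of potential triangles: C(46, 3) = 15180.
Each occurs with probability p³ ≈ (0.13043)³ ≈ 2.2191173e-03.
By linearity: E[X] = C(46, 3)·p³ ≈ 15180 · 2.2191173e-03 ≈ 33.68620.
Here α = 1, so p = 6/n is exactly at the triangle threshold p ~ 1/n. Asymptotically E[X] → c³/6 = 6³/6 = 36 ≈ 36.00000, a bounded constant. In this regime the triangle count is asymptotically Poisson(c³/6).

E[X] ≈ 33.68620; in regime p = Θ(1/n^{1}) E[X] stays bounded (at the triangle threshold p ~ 1/n).


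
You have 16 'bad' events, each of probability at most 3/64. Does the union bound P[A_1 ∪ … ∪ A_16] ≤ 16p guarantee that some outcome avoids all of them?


Union bound: P[∪_{i=1}^{16} A_i] ≤ Σ_i P[A_i] ≤ 16·p = 16·(3/64) = 3/4.
Numerically: 3/4 ≈ 0.7500.
Is 3/4 < 1? YES.
Since P[∪ A_i] ≤ 3/4 < 1, the complement has P[∩ A_i^c] ≥ 1 − 3/4 = 1/4 > 0, so some outcome avoids every A_i.

16·p = 3/4 ≈ 0.7500; existence CERTIFIED by the union bound.


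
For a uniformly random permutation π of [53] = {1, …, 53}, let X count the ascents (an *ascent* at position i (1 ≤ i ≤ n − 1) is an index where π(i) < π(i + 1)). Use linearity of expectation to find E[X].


Write X = Σ X_I over i = 1, …, 52, with X_I the indicator of one ascent.
There are 52 indicators.
For each fixed i, the pair (π(i), π(i+1)) is a uniformly random ordered pair of distinct values from {1, …, 53}; by symmetry P[π(i) < π(i+1)] = 1/2.
By linearity: E[X] = 52 · (1/2) = (53 − 1) · (1/2) = 26 ≈ 26.000000.

E[X] = 26 = 26.000000.


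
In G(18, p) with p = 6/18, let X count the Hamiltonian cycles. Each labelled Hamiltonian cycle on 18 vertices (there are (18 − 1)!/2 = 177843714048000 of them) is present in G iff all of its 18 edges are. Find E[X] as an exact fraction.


K_18 has (18 − 1)!/2 = 177843714048000 labelled Hamiltonian cycles.
For each such Hamiltonian cycle H, let X_H = 1 if all 18 edges of H are present in G. Then P[X_H = 1] = p^{18} = (1/3)^{18} = 1/387420489.
By linearity: E[X] = Σ_H E[X_H] = 177843714048000 · p^{18} = 177843714048000 · 1/387420489 = 243955712000/531441.
Numerically: E[X] ≈ 4.59e+05.

E[X] = 177843714048000 · (1/3)^{18} = 243955712000/531441 ≈ 4.59e+05.


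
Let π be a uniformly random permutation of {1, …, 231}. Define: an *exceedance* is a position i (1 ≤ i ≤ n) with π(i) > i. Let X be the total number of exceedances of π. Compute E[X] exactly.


Write X = Σ_{i=1}^{231} X_i, where X_i = 1_{π(i) > i}.
For each fixed i, π(i) is uniform over {1, …, 231} (marginal of a uniform permutation), so P[π(i) > i] = (n − i)/n. Summing: Σ_{i=1}^{231} (n − i)/n = (0 + 1 + … + 230)/231 = 231(231 − 1)/(2·231) = (231 − 1)/2.
Hence E[X] = Σ_{i=1}^{231} (231 − i)/231 = 115 ≈ 115.000000.

E[X] = 115 = 115.000000.


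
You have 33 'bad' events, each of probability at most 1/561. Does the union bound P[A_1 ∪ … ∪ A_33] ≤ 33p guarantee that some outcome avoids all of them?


Union bound: P[∪_{i=1}^{33} A_i] ≤ Σ_i P[A_i] ≤ 33·p = 33·(1/561) = 1/17.
Numerically: 1/17 ≈ 0.0588.
Is 1/17 < 1? YES.
Since P[∪ A_i] ≤ 1/17 < 1, the complement has P[∩ A_i^c] ≥ 1 − 1/17 = 16/17 > 0, so some outcome avoids every A_i.

33·p = 1/17 ≈ 0.0588; existence CERTIFIED by the union bound.


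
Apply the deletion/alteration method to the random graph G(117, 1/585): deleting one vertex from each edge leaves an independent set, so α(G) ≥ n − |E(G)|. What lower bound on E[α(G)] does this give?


E[|E(G)|] = C(117, 2)·p = 6786 · (1/585) = 58/5.
E[α(G)] ≥ n − E[|E(G)|] = 117 − 58/5 = 527/5.
Numerically: ≈ 105.40000.
(This is only a lower bound; the true E[α(G)] may be larger.)

E[α(G)] ≥ 527/5 ≈ 105.40000.


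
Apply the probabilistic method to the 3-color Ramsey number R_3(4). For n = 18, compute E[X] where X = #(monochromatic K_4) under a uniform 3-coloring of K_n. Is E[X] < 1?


E[X] = C(18, 4) · 3^{1 − 6} = 3060 · 3^{−5} = 3060/243.
As a reduced fraction: E[X] = 340/27 ≈ 12.59259.
Is E[X] < 1? NO.
Since E[X] ≥ 1, the first-moment bound is inconclusive at n = 18; it does NOT by itself certify R_3(4) > 18.

E[X] = 340/27 ≈ 12.59259; E[X] ≥ 1; first-moment method inconclusive here.


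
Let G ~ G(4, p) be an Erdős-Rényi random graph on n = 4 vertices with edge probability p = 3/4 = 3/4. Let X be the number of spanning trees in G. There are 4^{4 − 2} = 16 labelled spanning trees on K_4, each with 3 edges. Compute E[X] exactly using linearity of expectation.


K_4 has 4^{4 − 2} = 16 labelled spanning trees.
For each such spanning tree H, let X_H = 1 if all 3 edges of H are present in G. Then P[X_H = 1] = p^{3} = (3/4)^{3} = 27/64.
By linearity of expectation: E[X] = Σ_H E[X_H] = 16 · p^{3} = 16 · 27/64 = 27/4.
Numerically: E[X] ≈ 6.75.

E[X] = 16 · (3/4)^{3} = 27/4 ≈ 6.75.


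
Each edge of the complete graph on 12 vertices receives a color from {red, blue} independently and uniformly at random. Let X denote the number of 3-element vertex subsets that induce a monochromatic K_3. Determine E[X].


Let X = Σ_S X_S over the C(12, 3) = 220 subsets S of size 3, where X_S = 1 if the K_3 on S is monochromatic.
For a fixed S, the K_3 on S has C(3, 2) = 3 edges. P[all 3 edges red] = (1/2)^3, and likewise for blue, so P[monochromatic] = 2·(1/2)^3 = 2^{1 − 3} = 1/4.
Summing: E[X] = C(12, 3) · 2^{1 − 3} = 220 · 1/4 = 55.
Numerically: E[X] ≈ 55.000000.

E[X] = C(12,3)·2^(1−C(3,2)) = 55 ≈ 55.000000.


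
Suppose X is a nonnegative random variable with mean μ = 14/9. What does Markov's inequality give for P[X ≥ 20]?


μ = E[X] = 14/9, a = 20.
Markov: P[X ≥ 20] ≤ μ/a = (14/9)/20 = 7/90.
Numerically: ≈ 0.07778.
(Since a = 20 > μ = 1.55556, the bound 7/90 is < 1 and informative.)

P[X ≥ 20] ≤ 7/90 ≈ 0.07778.


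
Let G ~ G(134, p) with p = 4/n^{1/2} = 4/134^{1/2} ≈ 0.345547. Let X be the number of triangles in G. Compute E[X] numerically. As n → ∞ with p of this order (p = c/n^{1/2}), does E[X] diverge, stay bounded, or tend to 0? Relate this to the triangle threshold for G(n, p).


Number of potential triangles: C(134, 3) = 392084.
Each occurs with probability p³ ≈ (0.345547)³ ≈ 4.12593875e-02.
By linearity: E[X] = C(134, 3)·p³ ≈ 392084 · 4.12593875e-02 ≈ 16177.145685.
Since α = 1/2 < 1, p = c/n^{1/2} ≫ 1/n is above the triangle threshold p ~ 1/n. Asymptotically E[X] ~ (c³/6)·n^{3(1−α)} = (4³/6)·n^{1.5} → ∞; triangles are abundant w.h.p.

E[X] ≈ 16177.145685; in regime p = Θ(1/n^{1/2}) E[X] diverges (above the triangle threshold p ~ 1/n).


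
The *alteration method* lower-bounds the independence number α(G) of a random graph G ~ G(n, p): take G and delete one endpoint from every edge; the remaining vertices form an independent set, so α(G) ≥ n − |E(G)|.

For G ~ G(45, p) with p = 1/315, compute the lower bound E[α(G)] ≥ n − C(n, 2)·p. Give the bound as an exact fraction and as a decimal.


E[|E(G)|] = C(45, 2)·p = 990 · (1/315) = 22/7.
E[α(G)] ≥ n − E[|E(G)|] = 45 − 22/7 = 293/7.
Numerically: ≈ 41.857.
(This is only a lower bound; the true E[α(G)] may be larger.)

E[α(G)] ≥ 293/7 ≈ 41.857.


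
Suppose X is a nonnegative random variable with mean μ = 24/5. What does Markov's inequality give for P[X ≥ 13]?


μ = E[X] = 24/5, a = 13.
Markov: P[X ≥ 13] ≤ μ/a = (24/5)/13 = 24/65.
Numerically: ≈ 0.36923.
(Since a = 13 > μ = 4.80000, the bound 24/65 is < 1 and informative.)

P[X ≥ 13] ≤ 24/65 ≈ 0.36923.


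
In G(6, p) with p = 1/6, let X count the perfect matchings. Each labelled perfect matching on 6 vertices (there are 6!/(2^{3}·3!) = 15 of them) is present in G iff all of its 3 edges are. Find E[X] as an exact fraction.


K_6 has 6!/(2^{3}·3!) = 15 labelled perfect matchings.
For each such perfect matching H, let X_H = 1 if all 3 edges of H are present in G. Then P[X_H = 1] = p^{3} = (1/6)^{3} = 1/216.
By linearity: E[X] = Σ_H E[X_H] = 15 · p^{3} = 15 · 1/216 = 5/72.
Numerically: E[X] ≈ 0.0694444.

E[X] = 15 · (1/6)^{3} = 5/72 ≈ 0.0694444.


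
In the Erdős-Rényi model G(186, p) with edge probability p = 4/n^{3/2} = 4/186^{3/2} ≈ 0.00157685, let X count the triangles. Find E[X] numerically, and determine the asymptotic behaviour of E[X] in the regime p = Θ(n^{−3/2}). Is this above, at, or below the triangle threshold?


Number of potential triangles: C(186, 3) = 1055240.
Each occurs with probability p³ ≈ (0.00157685)³ ≈ 3.92077324e-09.
By linearity: E[X] = C(186, 3)·p³ ≈ 1055240 · 3.92077324e-09 ≈ 0.004137.
Since α = 3/2 > 1, p = c/n^{3/2} = o(1/n) is below the triangle threshold p ~ 1/n. Asymptotically E[X] ~ (c³/6)·n^{3(1−α)} = (4³/6)·n^{-1.5} → 0, so by Markov's inequality G has no triangles w.h.p.

E[X] ≈ 0.004137; in regime p = Θ(1/n^{3/2}) E[X] tends to 0 (below the triangle threshold p ~ 1/n).


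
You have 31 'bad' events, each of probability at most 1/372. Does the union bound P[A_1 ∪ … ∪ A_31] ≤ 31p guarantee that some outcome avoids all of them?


Union bound: P[∪_{i=1}^{31} A_i] ≤ Σ_i P[A_i] ≤ 31·p = 31·(1/372) = 1/12.
Numerically: 1/12 ≈ 0.08333.
Is 1/12 < 1? YES.
Since P[∪ A_i] ≤ 1/12 < 1, the complement has P[∩ A_i^c] ≥ 1 − 1/12 = 11/12 > 0, so some outcome avoids every A_i.

31·p = 1/12 ≈ 0.08333; existence CERTIFIED by the union bound.


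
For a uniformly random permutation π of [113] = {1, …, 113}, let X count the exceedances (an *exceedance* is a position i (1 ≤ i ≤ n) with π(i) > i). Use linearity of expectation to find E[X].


Write X = Σ_{i=1}^{113} X_i, where X_i = 1_{π(i) > i}.
For each fixed i, π(i) is uniform over {1, …, 113} (marginal of a uniform permutation), so P[π(i) > i] = (n − i)/n. Summing: Σ_{i=1}^{113} (n − i)/n = (0 + 1 + … + 112)/113 = 113(113 − 1)/(2·113) = (113 − 1)/2.
Hence E[X] = Σ_{i=1}^{113} (113 − i)/113 = 56 ≈ 56.000.

E[X] = 56 = 56.000.


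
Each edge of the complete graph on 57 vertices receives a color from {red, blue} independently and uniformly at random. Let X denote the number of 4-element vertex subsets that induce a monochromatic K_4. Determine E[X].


Let X = Σ_S X_S over the C(57, 4) = 395010 subsets S of size 4, where X_S = 1 if the K_4 on S is monochromatic.
For a fixed S, the K_4 on S has C(4, 2) = 6 edges. P[all 6 edges red] = (1/2)^6, and likewise for blue, so P[monochromatic] = 2·(1/2)^6 = 2^{1 − 6} = 1/32.
Summing: E[X] = C(57, 4) · 2^{1 − 6} = 395010 · 1/32 = 197505/16.
Numerically: E[X] ≈ 12344.062.

E[X] = C(57,4)·2^(1−C(4,2)) = 197505/16 ≈ 12344.062.


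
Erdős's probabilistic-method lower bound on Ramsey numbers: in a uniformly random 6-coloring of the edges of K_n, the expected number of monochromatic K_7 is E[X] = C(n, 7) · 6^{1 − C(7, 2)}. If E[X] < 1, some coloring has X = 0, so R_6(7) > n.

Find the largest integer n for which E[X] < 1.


We need C(n, 7) · 6^{1 − 21} < 1, i.e. C(n, 7) < 6^{21 − 1} = 3656158440062976.
Check values of n near the boundary:
  n = 562: C(562, 7) = 3384017972944752; 3384017972944752 < 3656158440062976? YES
  n = 563: C(563, 7) = 3426622515769596; 3426622515769596 < 3656158440062976? YES
  n = 564: C(564, 7) = 3469685994423792; 3469685994423792 < 3656158440062976? YES
  n = 565: C(565, 7) = 3513212521235560; 3513212521235560 < 3656158440062976? YES
  n = 566: C(566, 7) = 3557206237959440; 3557206237959440 < 3656158440062976? YES
  n = 567: C(567, 7) = 3601671315933933; 3601671315933933 < 3656158440062976? YES
  n = 568: C(568, 7) = 3646611956239704; 3646611956239704 < 3656158440062976? YES
  n = 569: C(569, 7) = 3692032389858348; 3692032389858348 < 3656158440062976? NO
  n = 570: C(570, 7) = 3737936877831720; 3737936877831720 < 3656158440062976? NO
  n = 571: C(571, 7) = 3784329711421830; 3784329711421830 < 3656158440062976? NO
The largest n with C(n, 7) < 3656158440062976 is n = 568 (where E[X] = 16882462760369/16926659444736 ≈ 0.99739). Hence R_6(7) > 568, i.e. R_6(7) ≥ 569.

Largest n = 568; hence R_6(7) > 568.


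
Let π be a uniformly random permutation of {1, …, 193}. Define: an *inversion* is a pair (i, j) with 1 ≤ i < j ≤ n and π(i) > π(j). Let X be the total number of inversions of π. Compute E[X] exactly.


Write X = Σ X_I over the C(193, 2) = 18528 pairs i < j, with X_I the indicator of one inversion.
There are 18528 indicators.
For each fixed pair i < j, the values π(i) and π(j) are two distinct elements of {1, …, 193} in uniformly random order; by symmetry P[π(i) > π(j)] = 1/2.
By linearity: E[X] = 18528 · (1/2) = C(193, 2) · (1/2) = 18528/2 = 9264 ≈ 9264.000000.

E[X] = 9264 = 9264.000000.


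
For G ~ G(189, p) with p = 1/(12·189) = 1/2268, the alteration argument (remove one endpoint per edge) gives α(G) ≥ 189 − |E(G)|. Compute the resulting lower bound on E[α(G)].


E[|E(G)|] = C(189, 2)·p = 17766 · (1/2268) = 47/6.
E[α(G)] ≥ n − E[|E(G)|] = 189 − 47/6 = 1087/6.
Numerically: ≈ 181.167.
(This is only a lower bound; the true E[α(G)] may be larger.)

E[α(G)] ≥ 1087/6 ≈ 181.167.


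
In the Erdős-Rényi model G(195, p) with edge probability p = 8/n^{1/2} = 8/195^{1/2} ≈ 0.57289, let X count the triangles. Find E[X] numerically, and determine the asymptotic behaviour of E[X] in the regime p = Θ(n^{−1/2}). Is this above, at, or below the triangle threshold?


Number of potential triangles: C(195, 3) = 1216865.
Each occurs with probability p³ ≈ (0.57289)³ ≈ 1.8802606e-01.
By linearity: E[X] = C(195, 3)·p³ ≈ 1216865 · 1.8802606e-01 ≈ 228802.33057.
Since α = 1/2 < 1, p = c/n^{1/2} ≫ 1/n is above the triangle threshold p ~ 1/n. Asymptotically E[X] ~ (c³/6)·n^{3(1−α)} = (8³/6)·n^{1.5} → ∞; triangles are abundant w.h.p.

E[X] ≈ 228802.33057; in regime p = Θ(1/n^{1/2}) E[X] diverges (above the triangle threshold p ~ 1/n).


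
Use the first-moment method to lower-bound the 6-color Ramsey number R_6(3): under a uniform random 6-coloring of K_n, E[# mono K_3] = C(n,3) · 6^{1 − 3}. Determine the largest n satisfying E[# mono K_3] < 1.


We need C(n, 3) · 6^{1 − 3} < 1, i.e. C(n, 3) < 6^{3 − 1} = 36.
Check values of n near the boundary:
  n = 6: C(6, 3) = 20; 20 < 36? YES
  n = 7: C(7, 3) = 35; 35 < 36? YES
  n = 8: C(8, 3) = 56; 56 < 36? NO
The largest n with C(n, 3) < 36 is n = 7 (where E[X] = 35/36 ≈ 0.9722222). Hence R_6(3) > 7, i.e. R_6(3) ≥ 8.

Largest n = 7; hence R_6(3) > 7.


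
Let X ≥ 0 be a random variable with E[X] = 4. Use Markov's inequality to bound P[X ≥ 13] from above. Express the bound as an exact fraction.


μ = E[X] = 4, a = 13.
Markov: P[X ≥ 13] ≤ μ/a = (4)/13 = 4/13.
Numerically: ≈ 0.30769.
(Since a = 13 > μ = 4.00000, the bound 4/13 is < 1 and informative.)

P[X ≥ 13] ≤ 4/13 ≈ 0.30769.


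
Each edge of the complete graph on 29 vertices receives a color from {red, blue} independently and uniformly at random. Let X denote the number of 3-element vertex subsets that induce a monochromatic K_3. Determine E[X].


Let X = Σ_S X_S over the C(29, 3) = 3654 subsets S of size 3, where X_S = 1 if the K_3 on S is monochromatic.
For a fixed S, the K_3 on S has C(3, 2) = 3 edges. P[all 3 edges red] = (1/2)^3, and likewise for blue, so P[monochromatic] = 2·(1/2)^3 = 2^{1 − 3} = 1/4.
By linearity: E[X] = C(29, 3) · 2^{1 − 3} = 3654 · 1/4 = 1827/2.
Numerically: E[X] ≈ 913.500000.

E[X] = C(29,3)·2^(1−C(3,2)) = 1827/2 ≈ 913.500000.


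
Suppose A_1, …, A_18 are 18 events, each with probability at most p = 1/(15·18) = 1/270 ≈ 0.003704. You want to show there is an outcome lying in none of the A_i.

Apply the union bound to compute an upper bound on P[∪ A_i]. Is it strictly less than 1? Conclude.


Union bound: P[∪_{i=1}^{18} A_i] ≤ Σ_i P[A_i] ≤ 18·p = 18·(1/270) = 1/15.
Numerically: 1/15 ≈ 0.066667.
Is 1/15 < 1? YES.
Since P[∪ A_i] ≤ 1/15 < 1, the complement has P[∩ A_i^c] ≥ 1 − 1/15 = 14/15 > 0, so some outcome avoids every A_i.

18·p = 1/15 ≈ 0.066667; existence CERTIFIED by the union bound.


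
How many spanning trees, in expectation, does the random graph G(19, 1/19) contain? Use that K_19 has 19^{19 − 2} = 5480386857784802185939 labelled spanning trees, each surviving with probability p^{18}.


K_19 has 19^{19 − 2} = 5480386857784802185939 labelled spanning trees.
For each such spanning tree H, let X_H = 1 if all 18 edges of H are present in G. Then P[X_H = 1] = p^{18} = (1/19)^{18} = 1/104127350297911241532841.
By linearity of expectation: E[X] = Σ_H E[X_H] = 5480386857784802185939 · p^{18} = 5480386857784802185939 · 1/104127350297911241532841 = 1/19.
Numerically: E[X] ≈ 0.052632.

E[X] = 5480386857784802185939 · (1/19)^{18} = 1/19 ≈ 0.052632.


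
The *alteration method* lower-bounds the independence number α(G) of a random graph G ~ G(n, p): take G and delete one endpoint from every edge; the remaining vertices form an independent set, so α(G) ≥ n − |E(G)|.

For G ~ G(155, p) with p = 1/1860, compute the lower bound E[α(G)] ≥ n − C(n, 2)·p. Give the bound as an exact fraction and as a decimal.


E[|E(G)|] = C(155, 2)·p = 11935 · (1/1860) = 77/12.
E[α(G)] ≥ n − E[|E(G)|] = 155 − 77/12 = 1783/12.
Numerically: ≈ 148.583333.
(This is only a lower bound; the true E[α(G)] may be larger.)

E[α(G)] ≥ 1783/12 ≈ 148.583333.


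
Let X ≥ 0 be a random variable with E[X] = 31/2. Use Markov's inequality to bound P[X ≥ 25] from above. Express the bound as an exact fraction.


μ = E[X] = 31/2, a = 25.
Markov: P[X ≥ 25] ≤ μ/a = (31/2)/25 = 31/50.
Numerically: ≈ 0.620.
(Since a = 25 > μ = 15.500, the bound 31/50 is < 1 and informative.)

P[X ≥ 25] ≤ 31/50 ≈ 0.620.


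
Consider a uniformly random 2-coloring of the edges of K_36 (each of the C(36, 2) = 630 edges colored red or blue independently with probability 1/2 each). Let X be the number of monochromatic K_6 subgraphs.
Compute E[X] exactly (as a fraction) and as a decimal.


Let X = Σ_S X_S over the C(36, 6) = 1947792 subsets S of size 6, where X_S = 1 if the K_6 on S is monochromatic.
For a fixed S, the K_6 on S has C(6, 2) = 15 edges. P[all 15 edges red] = (1/2)^15, and likewise for blue, so P[monochromatic] = 2·(1/2)^15 = 2^{1 − 15} = 1/16384.
By linearity: E[X] = C(36, 6) · 2^{1 − 15} = 1947792 · 1/16384 = 121737/1024.
Numerically: E[X] ≈ 118.883789.

E[X] = C(36,6)·2^(1−C(6,2)) = 121737/1024 ≈ 118.883789.


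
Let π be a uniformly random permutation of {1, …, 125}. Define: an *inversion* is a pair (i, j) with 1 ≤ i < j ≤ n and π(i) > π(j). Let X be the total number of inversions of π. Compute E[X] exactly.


Write X = Σ X_I over the C(125, 2) = 7750 pairs i < j, with X_I the indicator of one inversion.
There are 7750 indicators.
For each fixed pair i < j, the values π(i) and π(j) are two distinct elements of {1, …, 125} in uniformly random order; by symmetry P[π(i) > π(j)] = 1/2.
By linearity: E[X] = 7750 · (1/2) = C(125, 2) · (1/2) = 7750/2 = 3875 ≈ 3875.0000.

E[X] = 3875 = 3875.0000.


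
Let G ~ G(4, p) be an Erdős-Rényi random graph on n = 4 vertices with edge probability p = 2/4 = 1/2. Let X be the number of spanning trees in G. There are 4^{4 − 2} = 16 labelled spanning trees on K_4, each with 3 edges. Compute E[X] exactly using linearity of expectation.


K_4 has 4^{4 − 2} = 16 labelled spanning trees.
For each such spanning tree H, let X_H = 1 if all 3 edges of H are present in G. Then P[X_H = 1] = p^{3} = (1/2)^{3} = 1/8.
By linearity of expectation: E[X] = Σ_H E[X_H] = 16 · p^{3} = 16 · 1/8 = 2.
Numerically: E[X] ≈ 2.

E[X] = 16 · (1/2)^{3} = 2 ≈ 2.


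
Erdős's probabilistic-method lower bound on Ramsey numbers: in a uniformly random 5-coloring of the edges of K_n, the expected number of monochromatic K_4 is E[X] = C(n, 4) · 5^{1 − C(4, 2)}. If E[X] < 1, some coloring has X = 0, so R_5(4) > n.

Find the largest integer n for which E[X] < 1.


We need C(n, 4) · 5^{1 − 6} < 1, i.e. C(n, 4) < 5^{6 − 1} = 3125.
Check values of n near the boundary:
  n = 15: C(15, 4) = 1365; 1365 < 3125? YES
  n = 16: C(16, 4) = 1820; 1820 < 3125? YES
  n = 17: C(17, 4) = 2380; 2380 < 3125? YES
  n = 18: C(18, 4) = 3060; 3060 < 3125? YES
  n = 19: C(19, 4) = 3876; 3876 < 3125? NO
  n = 20: C(20, 4) = 4845; 4845 < 3125? NO
The largest n with C(n, 4) < 3125 is n = 18 (where E[X] = 612/625 ≈ 0.97920). Hence R_5(4) > 18, i.e. R_5(4) ≥ 19.

Largest n = 18; hence R_5(4) > 18.


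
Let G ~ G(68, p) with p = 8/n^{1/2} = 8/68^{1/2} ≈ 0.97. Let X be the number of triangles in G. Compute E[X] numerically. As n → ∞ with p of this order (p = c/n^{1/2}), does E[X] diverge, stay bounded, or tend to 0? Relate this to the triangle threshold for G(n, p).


Number of potential triangles: C(68, 3) = 50116.
Each occurs with probability p³ ≈ (0.97)³ ≈ 9.13075e-01.
By linearity: E[X] = C(68, 3)·p³ ≈ 50116 · 9.13075e-01 ≈ 45759.681.
Since α = 1/2 < 1, p = c/n^{1/2} ≫ 1/n is above the triangle threshold p ~ 1/n. Asymptotically E[X] ~ (c³/6)·n^{3(1−α)} = (8³/6)·n^{1.5} → ∞; triangles are abundant w.h.p.

E[X] ≈ 45759.681; in regime p = Θ(1/n^{1/2}) E[X] diverges (above the triangle threshold p ~ 1/n).
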